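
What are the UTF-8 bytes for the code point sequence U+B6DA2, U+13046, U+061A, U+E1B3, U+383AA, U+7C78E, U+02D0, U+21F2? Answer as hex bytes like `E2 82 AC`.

F2 B6 B6 A2 F0 93 81 86 D8 9A EE 86 B3 F0 B8 8E AA F1 BC 9E 8E CB 90 E2 87 B2

U+B6DA2: 4-byte form → F2 B6 B6 A2.
U+13046: 4-byte form → F0 93 81 86.
U+061A: 2-byte form → D8 9A.
U+E1B3: 3-byte form → EE 86 B3.
U+383AA: 4-byte form → F0 B8 8E AA.
U+7C78E: 4-byte form → F1 BC 9E 8E.
U+02D0: 2-byte form → CB 90.
U+21F2: 3-byte form → E2 87 B2.
Concatenated (26 bytes): F2 B6 B6 A2 F0 93 81 86 D8 9A EE 86 B3 F0 B8 8E AA F1 BC 9E 8E CB 90 E2 87 B2.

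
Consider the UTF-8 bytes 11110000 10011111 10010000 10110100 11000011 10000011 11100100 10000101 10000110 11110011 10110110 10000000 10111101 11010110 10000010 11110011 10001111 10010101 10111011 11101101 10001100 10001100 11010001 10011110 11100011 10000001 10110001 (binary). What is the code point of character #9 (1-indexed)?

U+3071

Offset 0: leading byte 0xF0 = 11110000 → 4-byte char #1 = F0 9F 90 B4.
Offset 4: leading byte 0xC3 = 11000011 → 2-byte char #2 = C3 83.
Offset 6: leading byte 0xE4 = 11100100 → 3-byte char #3 = E4 85 86.
Offset 9: leading byte 0xF3 = 11110011 → 4-byte char #4 = F3 B6 80 BD.
Offset 13: leading byte 0xD6 = 11010110 → 2-byte char #5 = D6 82.
Offset 15: leading byte 0xF3 = 11110011 → 4-byte char #6 = F3 8F 95 BB.
Offset 19: leading byte 0xED = 11101101 → 3-byte char #7 = ED 8C 8C.
Offset 22: leading byte 0xD1 = 11010001 → 2-byte char #8 = D1 9E.
Offset 24: leading byte 0xE3 = 11100011 → 3-byte char #9 = E3 81 B1.
Leading byte 0xE3 = 11100011 matches 1110xxxx → 3-byte sequence.
Byte 1: 0xE3 = 11100011, payload 0011 (4 bits).
Byte 2: 0x81 = 10000001 (10xxxxxx ✓), payload 000001.
Byte 3: 0xB1 = 10110001 (10xxxxxx ✓), payload 110001.
Concatenate: 0011000001110001 = 0x3071 (16 bits → U+3071).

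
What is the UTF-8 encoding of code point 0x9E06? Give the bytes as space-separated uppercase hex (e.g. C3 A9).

E9 B8 86

U+9E06 = 0x9E06 = 40454 decimal. In range U+0800–U+FFFF → 3-byte form: 1110xxxx 10xxxxxx 10xxxxxx.
Binary (16 bits): 1001111000000110.
Split 4+6+6: 1001 | 111000 | 000110.
Byte 1: 11101001 = 0xE9.
Byte 2: 10111000 = 0xB8.
Byte 3: 10000110 = 0x86.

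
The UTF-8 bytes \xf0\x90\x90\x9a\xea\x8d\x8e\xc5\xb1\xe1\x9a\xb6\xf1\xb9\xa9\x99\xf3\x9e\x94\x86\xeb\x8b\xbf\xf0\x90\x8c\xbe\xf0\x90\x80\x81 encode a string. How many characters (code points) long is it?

Byte at offset 0: 0xF0 = 11110000 → 4-byte char (#1). Advance 4.
Byte at offset 4: 0xEA = 11101010 → 3-byte char (#2). Advance 3.
Byte at offset 7: 0xC5 = 11000101 → 2-byte char (#3). Advance 2.
Byte at offset 9: 0xE1 = 11100001 → 3-byte char (#4). Advance 3.
Byte at offset 12: 0xF1 = 11110001 → 4-byte char (#5). Advance 4.
Byte at offset 16: 0xF3 = 11110011 → 4-byte char (#6). Advance 4.
Byte at offset 20: 0xEB = 11101011 → 3-byte char (#7). Advance 3.
Byte at offset 23: 0xF0 = 11110000 → 4-byte char (#8). Advance 4.
Byte at offset 27: 0xF0 = 11110000 → 4-byte char (#9). Advance 4.
Reached end at offset 31 after 9 code points.

9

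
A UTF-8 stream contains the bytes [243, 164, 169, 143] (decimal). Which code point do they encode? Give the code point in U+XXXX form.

U+E4A4F

Leading byte 0xF3 = 11110011 matches 11110xxx → 4-byte sequence.
Byte 1: 0xF3 = 11110011, payload 011 (3 bits).
Byte 2: 0xA4 = 10100100 (10xxxxxx ✓), payload 100100.
Byte 3: 0xA9 = 10101001 (10xxxxxx ✓), payload 101001.
Byte 4: 0x8F = 10001111 (10xxxxxx ✓), payload 001111.
Concatenate: 011100100101001001111 = 0xE4A4F (21 bits → U+E4A4F).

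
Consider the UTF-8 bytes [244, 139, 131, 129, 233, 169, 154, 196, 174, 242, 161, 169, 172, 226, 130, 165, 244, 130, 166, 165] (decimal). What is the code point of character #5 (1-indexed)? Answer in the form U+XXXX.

Offset 0: leading byte 0xF4 = 11110100 → 4-byte char #1 = F4 8B 83 81.
Offset 4: leading byte 0xE9 = 11101001 → 3-byte char #2 = E9 A9 9A.
Offset 7: leading byte 0xC4 = 11000100 → 2-byte char #3 = C4 AE.
Offset 9: leading byte 0xF2 = 11110010 → 4-byte char #4 = F2 A1 A9 AC.
Offset 13: leading byte 0xE2 = 11100010 → 3-byte char #5 = E2 82 A5.
Leading byte 0xE2 = 11100010 matches 1110xxxx → 3-byte sequence.
Byte 1: 0xE2 = 11100010, payload 0010 (4 bits).
Byte 2: 0x82 = 10000010 (10xxxxxx ✓), payload 000010.
Byte 3: 0xA5 = 10100101 (10xxxxxx ✓), payload 100101.
Concatenate: 0010000010100101 = 0x20A5 (16 bits → U+20A5).

U+20A5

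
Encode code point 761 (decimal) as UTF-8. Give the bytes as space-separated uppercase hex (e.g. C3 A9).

CB B9

U+02F9 = 0x2F9 = 761 decimal. In range U+0080–U+07FF → 2-byte form: 110xxxxx 10xxxxxx.
Binary (11 bits): 01011111001.
Split 5+6: 01011 | 111001.
Byte 1: 11001011 = 0xCB.
Byte 2: 10111001 = 0xB9.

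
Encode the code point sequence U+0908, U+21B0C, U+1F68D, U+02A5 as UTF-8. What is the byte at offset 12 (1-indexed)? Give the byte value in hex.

0xCA

1-indexed offset 12 is 0-indexed offset 11.
U+0908 → 3-byte form E0 A4 88 at offsets 0–2.
U+21B0C → 4-byte form F0 A1 AC 8C at offsets 3–6.
U+1F68D → 4-byte form F0 9F 9A 8D at offsets 7–10.
U+02A5 → 2-byte form CA A5 at offsets 11–12.
Offset 11 falls in char 4's range; it's byte 1 of CA A5 = 0xCA.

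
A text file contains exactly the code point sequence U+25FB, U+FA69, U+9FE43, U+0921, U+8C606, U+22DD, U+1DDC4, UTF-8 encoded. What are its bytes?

E2 97 BB EF A9 A9 F2 9F B9 83 E0 A4 A1 F2 8C 98 86 E2 8B 9D F0 9D B7 84

U+25FB: 3-byte form → E2 97 BB.
U+FA69: 3-byte form → EF A9 A9.
U+9FE43: 4-byte form → F2 9F B9 83.
U+0921: 3-byte form → E0 A4 A1.
U+8C606: 4-byte form → F2 8C 98 86.
U+22DD: 3-byte form → E2 8B 9D.
U+1DDC4: 4-byte form → F0 9D B7 84.
Concatenated (24 bytes): E2 97 BB EF A9 A9 F2 9F B9 83 E0 A4 A1 F2 8C 98 86 E2 8B 9D F0 9D B7 84.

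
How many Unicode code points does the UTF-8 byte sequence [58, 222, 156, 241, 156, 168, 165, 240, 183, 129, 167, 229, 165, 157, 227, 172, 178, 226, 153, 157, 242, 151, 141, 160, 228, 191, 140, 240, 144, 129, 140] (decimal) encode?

Byte at offset 0: 0x3A = 00111010 → 1-byte char (#1). Advance 1.
Byte at offset 1: 0xDE = 11011110 → 2-byte char (#2). Advance 2.
Byte at offset 3: 0xF1 = 11110001 → 4-byte char (#3). Advance 4.
Byte at offset 7: 0xF0 = 11110000 → 4-byte char (#4). Advance 4.
Byte at offset 11: 0xE5 = 11100101 → 3-byte char (#5). Advance 3.
Byte at offset 14: 0xE3 = 11100011 → 3-byte char (#6). Advance 3.
Byte at offset 17: 0xE2 = 11100010 → 3-byte char (#7). Advance 3.
Byte at offset 20: 0xF2 = 11110010 → 4-byte char (#8). Advance 4.
Byte at offset 24: 0xE4 = 11100100 → 3-byte char (#9). Advance 3.
Byte at offset 27: 0xF0 = 11110000 → 4-byte char (#10). Advance 4.
Reached end at offset 31 after 10 code points.

10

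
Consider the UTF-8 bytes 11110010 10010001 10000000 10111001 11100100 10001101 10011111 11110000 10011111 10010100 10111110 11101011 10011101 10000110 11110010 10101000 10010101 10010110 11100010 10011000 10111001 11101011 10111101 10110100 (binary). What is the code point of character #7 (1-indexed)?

U+BF74

Offset 0: leading byte 0xF2 = 11110010 → 4-byte char #1 = F2 91 80 B9.
Offset 4: leading byte 0xE4 = 11100100 → 3-byte char #2 = E4 8D 9F.
Offset 7: leading byte 0xF0 = 11110000 → 4-byte char #3 = F0 9F 94 BE.
Offset 11: leading byte 0xEB = 11101011 → 3-byte char #4 = EB 9D 86.
Offset 14: leading byte 0xF2 = 11110010 → 4-byte char #5 = F2 A8 95 96.
Offset 18: leading byte 0xE2 = 11100010 → 3-byte char #6 = E2 98 B9.
Offset 21: leading byte 0xEB = 11101011 → 3-byte char #7 = EB BD B4.
Leading byte 0xEB = 11101011 matches 1110xxxx → 3-byte sequence.
Byte 1: 0xEB = 11101011, payload 1011 (4 bits).
Byte 2: 0xBD = 10111101 (10xxxxxx ✓), payload 111101.
Byte 3: 0xB4 = 10110100 (10xxxxxx ✓), payload 110100.
Concatenate: 1011111101110100 = 0xBF74 (16 bits → U+BF74).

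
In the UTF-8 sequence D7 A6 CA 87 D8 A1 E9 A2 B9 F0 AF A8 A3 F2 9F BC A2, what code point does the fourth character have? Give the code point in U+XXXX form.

U+98B9

Offset 0: leading byte 0xD7 = 11010111 → 2-byte char #1 = D7 A6.
Offset 2: leading byte 0xCA = 11001010 → 2-byte char #2 = CA 87.
Offset 4: leading byte 0xD8 = 11011000 → 2-byte char #3 = D8 A1.
Offset 6: leading byte 0xE9 = 11101001 → 3-byte char #4 = E9 A2 B9.
Leading byte 0xE9 = 11101001 matches 1110xxxx → 3-byte sequence.
Byte 1: 0xE9 = 11101001, payload 1001 (4 bits).
Byte 2: 0xA2 = 10100010 (10xxxxxx ✓), payload 100010.
Byte 3: 0xB9 = 10111001 (10xxxxxx ✓), payload 111001.
Concatenate: 1001100010111001 = 0x98B9 (16 bits → U+98B9).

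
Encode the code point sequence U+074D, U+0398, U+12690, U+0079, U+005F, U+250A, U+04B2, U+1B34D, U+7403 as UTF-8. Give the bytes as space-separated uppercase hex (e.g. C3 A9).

U+074D: 2-byte form → DD 8D.
U+0398: 2-byte form → CE 98.
U+12690: 4-byte form → F0 92 9A 90.
U+0079: 1-byte form → 79.
U+005F: 1-byte form → 5F.
U+250A: 3-byte form → E2 94 8A.
U+04B2: 2-byte form → D2 B2.
U+1B34D: 4-byte form → F0 9B 8D 8D.
U+7403: 3-byte form → E7 90 83.
Concatenated (22 bytes): DD 8D CE 98 F0 92 9A 90 79 5F E2 94 8A D2 B2 F0 9B 8D 8D E7 90 83.

DD 8D CE 98 F0 92 9A 90 79 5F E2 94 8A D2 B2 F0 9B 8D 8D E7 90 83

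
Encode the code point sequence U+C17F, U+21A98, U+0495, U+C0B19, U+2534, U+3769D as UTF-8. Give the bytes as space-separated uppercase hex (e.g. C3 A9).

EC 85 BF F0 A1 AA 98 D2 95 F3 80 AC 99 E2 94 B4 F0 B7 9A 9D

U+C17F: 3-byte form → EC 85 BF.
U+21A98: 4-byte form → F0 A1 AA 98.
U+0495: 2-byte form → D2 95.
U+C0B19: 4-byte form → F3 80 AC 99.
U+2534: 3-byte form → E2 94 B4.
U+3769D: 4-byte form → F0 B7 9A 9D.
Concatenated (20 bytes): EC 85 BF F0 A1 AA 98 D2 95 F3 80 AC 99 E2 94 B4 F0 B7 9A 9D.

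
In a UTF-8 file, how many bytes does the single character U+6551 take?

3

U+6551 = 0x6551. UTF-8 uses 1 byte below 0x80, 2 below 0x800, 3 below 0x10000, 4 up to 0x10FFFF. 0x6551 is in U+0800–U+FFFF → 3 bytes.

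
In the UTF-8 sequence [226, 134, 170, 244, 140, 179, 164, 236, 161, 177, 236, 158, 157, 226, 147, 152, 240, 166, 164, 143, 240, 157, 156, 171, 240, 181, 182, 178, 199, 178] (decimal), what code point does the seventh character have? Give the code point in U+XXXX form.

U+1D72B

Offset 0: leading byte 0xE2 = 11100010 → 3-byte char #1 = E2 86 AA.
Offset 3: leading byte 0xF4 = 11110100 → 4-byte char #2 = F4 8C B3 A4.
Offset 7: leading byte 0xEC = 11101100 → 3-byte char #3 = EC A1 B1.
Offset 10: leading byte 0xEC = 11101100 → 3-byte char #4 = EC 9E 9D.
Offset 13: leading byte 0xE2 = 11100010 → 3-byte char #5 = E2 93 98.
Offset 16: leading byte 0xF0 = 11110000 → 4-byte char #6 = F0 A6 A4 8F.
Offset 20: leading byte 0xF0 = 11110000 → 4-byte char #7 = F0 9D 9C AB.
Leading byte 0xF0 = 11110000 matches 11110xxx → 4-byte sequence.
Byte 1: 0xF0 = 11110000, payload 000 (3 bits).
Byte 2: 0x9D = 10011101 (10xxxxxx ✓), payload 011101.
Byte 3: 0x9C = 10011100 (10xxxxxx ✓), payload 011100.
Byte 4: 0xAB = 10101011 (10xxxxxx ✓), payload 101011.
Concatenate: 000011101011100101011 = 0x1D72B (21 bits → U+1D72B).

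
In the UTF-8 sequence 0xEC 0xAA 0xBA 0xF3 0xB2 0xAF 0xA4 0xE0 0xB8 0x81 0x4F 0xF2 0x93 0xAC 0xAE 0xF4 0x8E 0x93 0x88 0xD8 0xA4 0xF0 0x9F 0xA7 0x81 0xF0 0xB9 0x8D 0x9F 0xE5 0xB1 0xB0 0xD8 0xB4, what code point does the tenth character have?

Offset 0: leading byte 0xEC = 11101100 → 3-byte char #1 = EC AA BA.
Offset 3: leading byte 0xF3 = 11110011 → 4-byte char #2 = F3 B2 AF A4.
Offset 7: leading byte 0xE0 = 11100000 → 3-byte char #3 = E0 B8 81.
Offset 10: leading byte 0x4F = 01001111 → 1-byte char #4 = 4F.
Offset 11: leading byte 0xF2 = 11110010 → 4-byte char #5 = F2 93 AC AE.
Offset 15: leading byte 0xF4 = 11110100 → 4-byte char #6 = F4 8E 93 88.
Offset 19: leading byte 0xD8 = 11011000 → 2-byte char #7 = D8 A4.
Offset 21: leading byte 0xF0 = 11110000 → 4-byte char #8 = F0 9F A7 81.
Offset 25: leading byte 0xF0 = 11110000 → 4-byte char #9 = F0 B9 8D 9F.
Offset 29: leading byte 0xE5 = 11100101 → 3-byte char #10 = E5 B1 B0.
Leading byte 0xE5 = 11100101 matches 1110xxxx → 3-byte sequence.
Byte 1: 0xE5 = 11100101, payload 0101 (4 bits).
Byte 2: 0xB1 = 10110001 (10xxxxxx ✓), payload 110001.
Byte 3: 0xB0 = 10110000 (10xxxxxx ✓), payload 110000.
Concatenate: 0101110001110000 = 0x5C70 (16 bits → U+5C70).

U+5C70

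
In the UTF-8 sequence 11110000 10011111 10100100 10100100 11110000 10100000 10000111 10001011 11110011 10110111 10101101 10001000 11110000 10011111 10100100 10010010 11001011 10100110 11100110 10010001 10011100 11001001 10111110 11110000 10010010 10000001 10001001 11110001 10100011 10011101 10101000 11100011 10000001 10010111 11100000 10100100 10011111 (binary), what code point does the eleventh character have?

Offset 0: leading byte 0xF0 = 11110000 → 4-byte char #1 = F0 9F A4 A4.
Offset 4: leading byte 0xF0 = 11110000 → 4-byte char #2 = F0 A0 87 8B.
Offset 8: leading byte 0xF3 = 11110011 → 4-byte char #3 = F3 B7 AD 88.
Offset 12: leading byte 0xF0 = 11110000 → 4-byte char #4 = F0 9F A4 92.
Offset 16: leading byte 0xCB = 11001011 → 2-byte char #5 = CB A6.
Offset 18: leading byte 0xE6 = 11100110 → 3-byte char #6 = E6 91 9C.
Offset 21: leading byte 0xC9 = 11001001 → 2-byte char #7 = C9 BE.
Offset 23: leading byte 0xF0 = 11110000 → 4-byte char #8 = F0 92 81 89.
Offset 27: leading byte 0xF1 = 11110001 → 4-byte char #9 = F1 A3 9D A8.
Offset 31: leading byte 0xE3 = 11100011 → 3-byte char #10 = E3 81 97.
Offset 34: leading byte 0xE0 = 11100000 → 3-byte char #11 = E0 A4 9F.
Leading byte 0xE0 = 11100000 matches 1110xxxx → 3-byte sequence.
Byte 1: 0xE0 = 11100000, payload 0000 (4 bits).
Byte 2: 0xA4 = 10100100 (10xxxxxx ✓), payload 100100.
Byte 3: 0x9F = 10011111 (10xxxxxx ✓), payload 011111.
Concatenate: 0000100100011111 = 0x91F (16 bits → U+091F).

U+091F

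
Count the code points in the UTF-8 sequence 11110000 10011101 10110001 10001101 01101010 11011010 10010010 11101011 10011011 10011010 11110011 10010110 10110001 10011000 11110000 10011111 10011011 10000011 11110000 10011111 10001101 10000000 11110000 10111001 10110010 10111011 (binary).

Byte at offset 0: 0xF0 = 11110000 → 4-byte char (#1). Advance 4.
Byte at offset 4: 0x6A = 01101010 → 1-byte char (#2). Advance 1.
Byte at offset 5: 0xDA = 11011010 → 2-byte char (#3). Advance 2.
Byte at offset 7: 0xEB = 11101011 → 3-byte char (#4). Advance 3.
Byte at offset 10: 0xF3 = 11110011 → 4-byte char (#5). Advance 4.
Byte at offset 14: 0xF0 = 11110000 → 4-byte char (#6). Advance 4.
Byte at offset 18: 0xF0 = 11110000 → 4-byte char (#7). Advance 4.
Byte at offset 22: 0xF0 = 11110000 → 4-byte char (#8). Advance 4.
Reached end at offset 26 after 8 code points.

8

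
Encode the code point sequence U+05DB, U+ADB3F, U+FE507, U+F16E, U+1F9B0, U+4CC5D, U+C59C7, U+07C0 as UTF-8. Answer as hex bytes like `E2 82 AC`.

D7 9B F2 AD AC BF F3 BE 94 87 EF 85 AE F0 9F A6 B0 F1 8C B1 9D F3 85 A7 87 DF 80

U+05DB: 2-byte form → D7 9B.
U+ADB3F: 4-byte form → F2 AD AC BF.
U+FE507: 4-byte form → F3 BE 94 87.
U+F16E: 3-byte form → EF 85 AE.
U+1F9B0: 4-byte form → F0 9F A6 B0.
U+4CC5D: 4-byte form → F1 8C B1 9D.
U+C59C7: 4-byte form → F3 85 A7 87.
U+07C0: 2-byte form → DF 80.
Concatenated (27 bytes): D7 9B F2 AD AC BF F3 BE 94 87 EF 85 AE F0 9F A6 B0 F1 8C B1 9D F3 85 A7 87 DF 80.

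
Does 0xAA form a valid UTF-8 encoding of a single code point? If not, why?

Byte 0xAA = 10101010 has the form 10xxxxxx — a continuation byte — but there is no preceding leading byte.

invalid (continuation byte with no leading byte)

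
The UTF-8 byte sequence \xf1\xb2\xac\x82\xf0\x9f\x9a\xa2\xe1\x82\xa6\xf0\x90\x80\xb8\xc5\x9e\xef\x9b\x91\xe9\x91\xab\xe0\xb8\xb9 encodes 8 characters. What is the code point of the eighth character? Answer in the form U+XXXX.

U+0E39

Offset 0: leading byte 0xF1 = 11110001 → 4-byte char #1 = F1 B2 AC 82.
Offset 4: leading byte 0xF0 = 11110000 → 4-byte char #2 = F0 9F 9A A2.
Offset 8: leading byte 0xE1 = 11100001 → 3-byte char #3 = E1 82 A6.
Offset 11: leading byte 0xF0 = 11110000 → 4-byte char #4 = F0 90 80 B8.
Offset 15: leading byte 0xC5 = 11000101 → 2-byte char #5 = C5 9E.
Offset 17: leading byte 0xEF = 11101111 → 3-byte char #6 = EF 9B 91.
Offset 20: leading byte 0xE9 = 11101001 → 3-byte char #7 = E9 91 AB.
Offset 23: leading byte 0xE0 = 11100000 → 3-byte char #8 = E0 B8 B9.
Leading byte 0xE0 = 11100000 matches 1110xxxx → 3-byte sequence.
Byte 1: 0xE0 = 11100000, payload 0000 (4 bits).
Byte 2: 0xB8 = 10111000 (10xxxxxx ✓), payload 111000.
Byte 3: 0xB9 = 10111001 (10xxxxxx ✓), payload 111001.
Concatenate: 0000111000111001 = 0xE39 (16 bits → U+0E39).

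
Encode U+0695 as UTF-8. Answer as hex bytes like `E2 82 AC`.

DA 95

U+0695 = 0x695 = 1685 decimal. In range U+0080–U+07FF → 2-byte form: 110xxxxx 10xxxxxx.
Binary (11 bits): 11010010101.
Split 5+6: 11010 | 010101.
Byte 1: 11011010 = 0xDA.
Byte 2: 10010101 = 0x95.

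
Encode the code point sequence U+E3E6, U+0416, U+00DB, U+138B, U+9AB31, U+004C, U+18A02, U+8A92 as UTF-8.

EE 8F A6 D0 96 C3 9B E1 8E 8B F2 9A AC B1 4C F0 98 A8 82 E8 AA 92

U+E3E6: 3-byte form → EE 8F A6.
U+0416: 2-byte form → D0 96.
U+00DB: 2-byte form → C3 9B.
U+138B: 3-byte form → E1 8E 8B.
U+9AB31: 4-byte form → F2 9A AC B1.
U+004C: 1-byte form → 4C.
U+18A02: 4-byte form → F0 98 A8 82.
U+8A92: 3-byte form → E8 AA 92.
Concatenated (22 bytes): EE 8F A6 D0 96 C3 9B E1 8E 8B F2 9A AC B1 4C F0 98 A8 82 E8 AA 92.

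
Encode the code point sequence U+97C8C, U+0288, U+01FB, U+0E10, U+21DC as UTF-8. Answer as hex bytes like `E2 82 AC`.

U+97C8C: 4-byte form → F2 97 B2 8C.
U+0288: 2-byte form → CA 88.
U+01FB: 2-byte form → C7 BB.
U+0E10: 3-byte form → E0 B8 90.
U+21DC: 3-byte form → E2 87 9C.
Concatenated (14 bytes): F2 97 B2 8C CA 88 C7 BB E0 B8 90 E2 87 9C.

F2 97 B2 8C CA 88 C7 BB E0 B8 90 E2 87 9C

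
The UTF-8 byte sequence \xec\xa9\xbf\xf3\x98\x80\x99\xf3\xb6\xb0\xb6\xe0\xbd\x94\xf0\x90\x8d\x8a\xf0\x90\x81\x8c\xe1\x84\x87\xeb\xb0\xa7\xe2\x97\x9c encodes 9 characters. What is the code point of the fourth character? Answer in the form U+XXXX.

U+0F54

Offset 0: leading byte 0xEC = 11101100 → 3-byte char #1 = EC A9 BF.
Offset 3: leading byte 0xF3 = 11110011 → 4-byte char #2 = F3 98 80 99.
Offset 7: leading byte 0xF3 = 11110011 → 4-byte char #3 = F3 B6 B0 B6.
Offset 11: leading byte 0xE0 = 11100000 → 3-byte char #4 = E0 BD 94.
Leading byte 0xE0 = 11100000 matches 1110xxxx → 3-byte sequence.
Byte 1: 0xE0 = 11100000, payload 0000 (4 bits).
Byte 2: 0xBD = 10111101 (10xxxxxx ✓), payload 111101.
Byte 3: 0x94 = 10010100 (10xxxxxx ✓), payload 010100.
Concatenate: 0000111101010100 = 0xF54 (16 bits → U+0F54).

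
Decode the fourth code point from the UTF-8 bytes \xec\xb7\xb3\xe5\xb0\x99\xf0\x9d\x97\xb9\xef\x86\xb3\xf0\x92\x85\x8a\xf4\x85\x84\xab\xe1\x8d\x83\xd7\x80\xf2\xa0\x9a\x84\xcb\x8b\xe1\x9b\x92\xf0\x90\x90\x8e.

Offset 0: leading byte 0xEC = 11101100 → 3-byte char #1 = EC B7 B3.
Offset 3: leading byte 0xE5 = 11100101 → 3-byte char #2 = E5 B0 99.
Offset 6: leading byte 0xF0 = 11110000 → 4-byte char #3 = F0 9D 97 B9.
Offset 10: leading byte 0xEF = 11101111 → 3-byte char #4 = EF 86 B3.
Leading byte 0xEF = 11101111 matches 1110xxxx → 3-byte sequence.
Byte 1: 0xEF = 11101111, payload 1111 (4 bits).
Byte 2: 0x86 = 10000110 (10xxxxxx ✓), payload 000110.
Byte 3: 0xB3 = 10110011 (10xxxxxx ✓), payload 110011.
Concatenate: 1111000110110011 = 0xF1B3 (16 bits → U+F1B3).

U+F1B3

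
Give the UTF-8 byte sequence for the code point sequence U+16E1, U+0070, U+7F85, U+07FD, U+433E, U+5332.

E1 9B A1 70 E7 BE 85 DF BD E4 8C BE E5 8C B2

U+16E1: 3-byte form → E1 9B A1.
U+0070: 1-byte form → 70.
U+7F85: 3-byte form → E7 BE 85.
U+07FD: 2-byte form → DF BD.
U+433E: 3-byte form → E4 8C BE.
U+5332: 3-byte form → E5 8C B2.
Concatenated (15 bytes): E1 9B A1 70 E7 BE 85 DF BD E4 8C BE E5 8C B2.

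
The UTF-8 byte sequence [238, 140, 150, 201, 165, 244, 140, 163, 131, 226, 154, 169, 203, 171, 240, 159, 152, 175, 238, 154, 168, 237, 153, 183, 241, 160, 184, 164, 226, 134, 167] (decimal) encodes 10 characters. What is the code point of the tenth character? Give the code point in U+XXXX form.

U+21A7

Offset 0: leading byte 0xEE = 11101110 → 3-byte char #1 = EE 8C 96.
Offset 3: leading byte 0xC9 = 11001001 → 2-byte char #2 = C9 A5.
Offset 5: leading byte 0xF4 = 11110100 → 4-byte char #3 = F4 8C A3 83.
Offset 9: leading byte 0xE2 = 11100010 → 3-byte char #4 = E2 9A A9.
Offset 12: leading byte 0xCB = 11001011 → 2-byte char #5 = CB AB.
Offset 14: leading byte 0xF0 = 11110000 → 4-byte char #6 = F0 9F 98 AF.
Offset 18: leading byte 0xEE = 11101110 → 3-byte char #7 = EE 9A A8.
Offset 21: leading byte 0xED = 11101101 → 3-byte char #8 = ED 99 B7.
Offset 24: leading byte 0xF1 = 11110001 → 4-byte char #9 = F1 A0 B8 A4.
Offset 28: leading byte 0xE2 = 11100010 → 3-byte char #10 = E2 86 A7.
Leading byte 0xE2 = 11100010 matches 1110xxxx → 3-byte sequence.
Byte 1: 0xE2 = 11100010, payload 0010 (4 bits).
Byte 2: 0x86 = 10000110 (10xxxxxx ✓), payload 000110.
Byte 3: 0xA7 = 10100111 (10xxxxxx ✓), payload 100111.
Concatenate: 0010000110100111 = 0x21A7 (16 bits → U+21A7).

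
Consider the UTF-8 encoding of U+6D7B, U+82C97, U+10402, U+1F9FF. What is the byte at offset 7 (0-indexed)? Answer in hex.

U+6D7B → 3-byte form E6 B5 BB at offsets 0–2.
U+82C97 → 4-byte form F2 82 B2 97 at offsets 3–6.
U+10402 → 4-byte form F0 90 90 82 at offsets 7–10.
Offset 7 falls in char 3's range; it's byte 1 of F0 90 90 82 = 0xF0.

0xF0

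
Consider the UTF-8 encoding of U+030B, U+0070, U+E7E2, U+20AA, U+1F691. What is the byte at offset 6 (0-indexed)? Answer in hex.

U+030B → 2-byte form CC 8B at offsets 0–1.
U+0070 → 1-byte form 70 at offsets 2–2.
U+E7E2 → 3-byte form EE 9F A2 at offsets 3–5.
U+20AA → 3-byte form E2 82 AA at offsets 6–8.
Offset 6 falls in char 4's range; it's byte 1 of E2 82 AA = 0xE2.

0xE2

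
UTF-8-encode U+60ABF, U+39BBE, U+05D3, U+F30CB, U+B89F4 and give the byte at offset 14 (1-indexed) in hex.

1-indexed offset 14 is 0-indexed offset 13.
U+60ABF → 4-byte form F1 A0 AA BF at offsets 0–3.
U+39BBE → 4-byte form F0 B9 AE BE at offsets 4–7.
U+05D3 → 2-byte form D7 93 at offsets 8–9.
U+F30CB → 4-byte form F3 B3 83 8B at offsets 10–13.
Offset 13 falls in char 4's range; it's byte 4 of F3 B3 83 8B = 0x8B.

0x8B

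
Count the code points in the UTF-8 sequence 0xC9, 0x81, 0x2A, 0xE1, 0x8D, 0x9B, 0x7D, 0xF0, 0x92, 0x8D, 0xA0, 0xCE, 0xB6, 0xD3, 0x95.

7

Byte at offset 0: 0xC9 = 11001001 → 2-byte char (#1). Advance 2.
Byte at offset 2: 0x2A = 00101010 → 1-byte char (#2). Advance 1.
Byte at offset 3: 0xE1 = 11100001 → 3-byte char (#3). Advance 3.
Byte at offset 6: 0x7D = 01111101 → 1-byte char (#4). Advance 1.
Byte at offset 7: 0xF0 = 11110000 → 4-byte char (#5). Advance 4.
Byte at offset 11: 0xCE = 11001110 → 2-byte char (#6). Advance 2.
Byte at offset 13: 0xD3 = 11010011 → 2-byte char (#7). Advance 2.
Reached end at offset 15 after 7 code points.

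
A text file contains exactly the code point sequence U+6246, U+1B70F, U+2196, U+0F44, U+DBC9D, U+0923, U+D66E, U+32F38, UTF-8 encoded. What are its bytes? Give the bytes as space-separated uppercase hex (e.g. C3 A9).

U+6246: 3-byte form → E6 89 86.
U+1B70F: 4-byte form → F0 9B 9C 8F.
U+2196: 3-byte form → E2 86 96.
U+0F44: 3-byte form → E0 BD 84.
U+DBC9D: 4-byte form → F3 9B B2 9D.
U+0923: 3-byte form → E0 A4 A3.
U+D66E: 3-byte form → ED 99 AE.
U+32F38: 4-byte form → F0 B2 BC B8.
Concatenated (27 bytes): E6 89 86 F0 9B 9C 8F E2 86 96 E0 BD 84 F3 9B B2 9D E0 A4 A3 ED 99 AE F0 B2 BC B8.

E6 89 86 F0 9B 9C 8F E2 86 96 E0 BD 84 F3 9B B2 9D E0 A4 A3 ED 99 AE F0 B2 BC B8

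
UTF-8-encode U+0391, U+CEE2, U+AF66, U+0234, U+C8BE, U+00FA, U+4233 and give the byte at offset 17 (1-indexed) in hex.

0x88

1-indexed offset 17 is 0-indexed offset 16.
U+0391 → 2-byte form CE 91 at offsets 0–1.
U+CEE2 → 3-byte form EC BB A2 at offsets 2–4.
U+AF66 → 3-byte form EA BD A6 at offsets 5–7.
U+0234 → 2-byte form C8 B4 at offsets 8–9.
U+C8BE → 3-byte form EC A2 BE at offsets 10–12.
U+00FA → 2-byte form C3 BA at offsets 13–14.
U+4233 → 3-byte form E4 88 B3 at offsets 15–17.
Offset 16 falls in char 7's range; it's byte 2 of E4 88 B3 = 0x88.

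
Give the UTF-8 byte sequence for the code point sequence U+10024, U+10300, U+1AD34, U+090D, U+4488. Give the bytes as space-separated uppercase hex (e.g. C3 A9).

U+10024: 4-byte form → F0 90 80 A4.
U+10300: 4-byte form → F0 90 8C 80.
U+1AD34: 4-byte form → F0 9A B4 B4.
U+090D: 3-byte form → E0 A4 8D.
U+4488: 3-byte form → E4 92 88.
Concatenated (18 bytes): F0 90 80 A4 F0 90 8C 80 F0 9A B4 B4 E0 A4 8D E4 92 88.

F0 90 80 A4 F0 90 8C 80 F0 9A B4 B4 E0 A4 8D E4 92 88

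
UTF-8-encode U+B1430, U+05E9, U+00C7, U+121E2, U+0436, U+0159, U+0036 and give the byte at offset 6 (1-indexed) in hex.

1-indexed offset 6 is 0-indexed offset 5.
U+B1430 → 4-byte form F2 B1 90 B0 at offsets 0–3.
U+05E9 → 2-byte form D7 A9 at offsets 4–5.
Offset 5 falls in char 2's range; it's byte 2 of D7 A9 = 0xA9.

0xA9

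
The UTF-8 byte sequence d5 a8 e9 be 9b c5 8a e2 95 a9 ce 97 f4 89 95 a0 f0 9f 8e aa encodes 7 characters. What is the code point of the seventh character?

Offset 0: leading byte 0xD5 = 11010101 → 2-byte char #1 = D5 A8.
Offset 2: leading byte 0xE9 = 11101001 → 3-byte char #2 = E9 BE 9B.
Offset 5: leading byte 0xC5 = 11000101 → 2-byte char #3 = C5 8A.
Offset 7: leading byte 0xE2 = 11100010 → 3-byte char #4 = E2 95 A9.
Offset 10: leading byte 0xCE = 11001110 → 2-byte char #5 = CE 97.
Offset 12: leading byte 0xF4 = 11110100 → 4-byte char #6 = F4 89 95 A0.
Offset 16: leading byte 0xF0 = 11110000 → 4-byte char #7 = F0 9F 8E AA.
Leading byte 0xF0 = 11110000 matches 11110xxx → 4-byte sequence.
Byte 1: 0xF0 = 11110000, payload 000 (3 bits).
Byte 2: 0x9F = 10011111 (10xxxxxx ✓), payload 011111.
Byte 3: 0x8E = 10001110 (10xxxxxx ✓), payload 001110.
Byte 4: 0xAA = 10101010 (10xxxxxx ✓), payload 101010.
Concatenate: 000011111001110101010 = 0x1F3AA (21 bits → U+1F3AA).

U+1F3AA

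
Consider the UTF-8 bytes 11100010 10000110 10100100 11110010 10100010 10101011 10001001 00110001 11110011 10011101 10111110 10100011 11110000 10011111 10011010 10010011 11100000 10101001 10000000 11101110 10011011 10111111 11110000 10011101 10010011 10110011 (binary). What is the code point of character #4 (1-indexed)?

Offset 0: leading byte 0xE2 = 11100010 → 3-byte char #1 = E2 86 A4.
Offset 3: leading byte 0xF2 = 11110010 → 4-byte char #2 = F2 A2 AB 89.
Offset 7: leading byte 0x31 = 00110001 → 1-byte char #3 = 31.
Offset 8: leading byte 0xF3 = 11110011 → 4-byte char #4 = F3 9D BE A3.
Leading byte 0xF3 = 11110011 matches 11110xxx → 4-byte sequence.
Byte 1: 0xF3 = 11110011, payload 011 (3 bits).
Byte 2: 0x9D = 10011101 (10xxxxxx ✓), payload 011101.
Byte 3: 0xBE = 10111110 (10xxxxxx ✓), payload 111110.
Byte 4: 0xA3 = 10100011 (10xxxxxx ✓), payload 100011.
Concatenate: 011011101111110100011 = 0xDDFA3 (21 bits → U+DDFA3).

U+DDFA3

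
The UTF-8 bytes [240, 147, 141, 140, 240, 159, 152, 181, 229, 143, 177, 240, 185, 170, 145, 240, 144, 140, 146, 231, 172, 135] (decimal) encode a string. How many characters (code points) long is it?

Byte at offset 0: 0xF0 = 11110000 → 4-byte char (#1). Advance 4.
Byte at offset 4: 0xF0 = 11110000 → 4-byte char (#2). Advance 4.
Byte at offset 8: 0xE5 = 11100101 → 3-byte char (#3). Advance 3.
Byte at offset 11: 0xF0 = 11110000 → 4-byte char (#4). Advance 4.
Byte at offset 15: 0xF0 = 11110000 → 4-byte char (#5). Advance 4.
Byte at offset 19: 0xE7 = 11100111 → 3-byte char (#6). Advance 3.
Reached end at offset 22 after 6 code points.

6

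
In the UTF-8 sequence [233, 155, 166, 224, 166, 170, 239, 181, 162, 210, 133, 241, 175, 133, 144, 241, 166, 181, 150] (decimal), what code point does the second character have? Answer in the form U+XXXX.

Offset 0: leading byte 0xE9 = 11101001 → 3-byte char #1 = E9 9B A6.
Offset 3: leading byte 0xE0 = 11100000 → 3-byte char #2 = E0 A6 AA.
Leading byte 0xE0 = 11100000 matches 1110xxxx → 3-byte sequence.
Byte 1: 0xE0 = 11100000, payload 0000 (4 bits).
Byte 2: 0xA6 = 10100110 (10xxxxxx ✓), payload 100110.
Byte 3: 0xAA = 10101010 (10xxxxxx ✓), payload 101010.
Concatenate: 0000100110101010 = 0x9AA (16 bits → U+09AA).

U+09AA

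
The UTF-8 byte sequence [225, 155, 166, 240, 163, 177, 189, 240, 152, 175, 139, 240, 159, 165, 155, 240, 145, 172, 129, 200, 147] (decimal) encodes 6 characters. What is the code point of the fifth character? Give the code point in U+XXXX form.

Offset 0: leading byte 0xE1 = 11100001 → 3-byte char #1 = E1 9B A6.
Offset 3: leading byte 0xF0 = 11110000 → 4-byte char #2 = F0 A3 B1 BD.
Offset 7: leading byte 0xF0 = 11110000 → 4-byte char #3 = F0 98 AF 8B.
Offset 11: leading byte 0xF0 = 11110000 → 4-byte char #4 = F0 9F A5 9B.
Offset 15: leading byte 0xF0 = 11110000 → 4-byte char #5 = F0 91 AC 81.
Leading byte 0xF0 = 11110000 matches 11110xxx → 4-byte sequence.
Byte 1: 0xF0 = 11110000, payload 000 (3 bits).
Byte 2: 0x91 = 10010001 (10xxxxxx ✓), payload 010001.
Byte 3: 0xAC = 10101100 (10xxxxxx ✓), payload 101100.
Byte 4: 0x81 = 10000001 (10xxxxxx ✓), payload 000001.
Concatenate: 000010001101100000001 = 0x11B01 (21 bits → U+11B01).

U+11B01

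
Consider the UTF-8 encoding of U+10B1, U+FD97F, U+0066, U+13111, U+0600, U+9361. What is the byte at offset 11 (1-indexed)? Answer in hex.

0x84

1-indexed offset 11 is 0-indexed offset 10.
U+10B1 → 3-byte form E1 82 B1 at offsets 0–2.
U+FD97F → 4-byte form F3 BD A5 BF at offsets 3–6.
U+0066 → 1-byte form 66 at offsets 7–7.
U+13111 → 4-byte form F0 93 84 91 at offsets 8–11.
Offset 10 falls in char 4's range; it's byte 3 of F0 93 84 91 = 0x84.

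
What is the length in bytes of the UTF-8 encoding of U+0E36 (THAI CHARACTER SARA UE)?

3

U+0E36 = 0xE36. UTF-8 uses 1 byte below 0x80, 2 below 0x800, 3 below 0x10000, 4 up to 0x10FFFF. 0xE36 is in U+0800–U+FFFF → 3 bytes.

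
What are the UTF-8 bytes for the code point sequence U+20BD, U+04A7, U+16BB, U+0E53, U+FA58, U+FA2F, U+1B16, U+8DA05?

E2 82 BD D2 A7 E1 9A BB E0 B9 93 EF A9 98 EF A8 AF E1 AC 96 F2 8D A8 85

U+20BD: 3-byte form → E2 82 BD.
U+04A7: 2-byte form → D2 A7.
U+16BB: 3-byte form → E1 9A BB.
U+0E53: 3-byte form → E0 B9 93.
U+FA58: 3-byte form → EF A9 98.
U+FA2F: 3-byte form → EF A8 AF.
U+1B16: 3-byte form → E1 AC 96.
U+8DA05: 4-byte form → F2 8D A8 85.
Concatenated (24 bytes): E2 82 BD D2 A7 E1 9A BB E0 B9 93 EF A9 98 EF A8 AF E1 AC 96 F2 8D A8 85.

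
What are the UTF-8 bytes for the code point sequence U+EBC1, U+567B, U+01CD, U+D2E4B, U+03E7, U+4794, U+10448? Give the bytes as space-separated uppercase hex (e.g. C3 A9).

EE AF 81 E5 99 BB C7 8D F3 92 B9 8B CF A7 E4 9E 94 F0 90 91 88

U+EBC1: 3-byte form → EE AF 81.
U+567B: 3-byte form → E5 99 BB.
U+01CD: 2-byte form → C7 8D.
U+D2E4B: 4-byte form → F3 92 B9 8B.
U+03E7: 2-byte form → CF A7.
U+4794: 3-byte form → E4 9E 94.
U+10448: 4-byte form → F0 90 91 88.
Concatenated (21 bytes): EE AF 81 E5 99 BB C7 8D F3 92 B9 8B CF A7 E4 9E 94 F0 90 91 88.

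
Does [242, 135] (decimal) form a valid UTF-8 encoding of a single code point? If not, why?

invalid (sequence truncated)

Leading byte 0xF2 = 11110010 → 4-byte form, but only 2 bytes are present.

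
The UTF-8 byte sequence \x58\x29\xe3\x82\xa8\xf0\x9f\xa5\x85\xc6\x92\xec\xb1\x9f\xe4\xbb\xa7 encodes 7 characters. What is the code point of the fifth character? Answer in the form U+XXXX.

U+0192

Offset 0: leading byte 0x58 = 01011000 → 1-byte char #1 = 58.
Offset 1: leading byte 0x29 = 00101001 → 1-byte char #2 = 29.
Offset 2: leading byte 0xE3 = 11100011 → 3-byte char #3 = E3 82 A8.
Offset 5: leading byte 0xF0 = 11110000 → 4-byte char #4 = F0 9F A5 85.
Offset 9: leading byte 0xC6 = 11000110 → 2-byte char #5 = C6 92.
Leading byte 0xC6 = 11000110 matches 110xxxxx → 2-byte sequence.
Byte 1: 0xC6 = 11000110, payload 00110 (5 bits).
Byte 2: 0x92 = 10010010 (10xxxxxx ✓), payload 010010.
Concatenate: 00110010010 = 0x192 (11 bits → U+0192).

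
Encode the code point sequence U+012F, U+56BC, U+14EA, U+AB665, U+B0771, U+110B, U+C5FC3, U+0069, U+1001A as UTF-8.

C4 AF E5 9A BC E1 93 AA F2 AB 99 A5 F2 B0 9D B1 E1 84 8B F3 85 BF 83 69 F0 90 80 9A

U+012F: 2-byte form → C4 AF.
U+56BC: 3-byte form → E5 9A BC.
U+14EA: 3-byte form → E1 93 AA.
U+AB665: 4-byte form → F2 AB 99 A5.
U+B0771: 4-byte form → F2 B0 9D B1.
U+110B: 3-byte form → E1 84 8B.
U+C5FC3: 4-byte form → F3 85 BF 83.
U+0069: 1-byte form → 69.
U+1001A: 4-byte form → F0 90 80 9A.
Concatenated (28 bytes): C4 AF E5 9A BC E1 93 AA F2 AB 99 A5 F2 B0 9D B1 E1 84 8B F3 85 BF 83 69 F0 90 80 9A.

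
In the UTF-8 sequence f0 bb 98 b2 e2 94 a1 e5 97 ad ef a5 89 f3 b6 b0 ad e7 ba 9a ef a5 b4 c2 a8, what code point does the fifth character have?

U+F6C2D

Offset 0: leading byte 0xF0 = 11110000 → 4-byte char #1 = F0 BB 98 B2.
Offset 4: leading byte 0xE2 = 11100010 → 3-byte char #2 = E2 94 A1.
Offset 7: leading byte 0xE5 = 11100101 → 3-byte char #3 = E5 97 AD.
Offset 10: leading byte 0xEF = 11101111 → 3-byte char #4 = EF A5 89.
Offset 13: leading byte 0xF3 = 11110011 → 4-byte char #5 = F3 B6 B0 AD.
Leading byte 0xF3 = 11110011 matches 11110xxx → 4-byte sequence.
Byte 1: 0xF3 = 11110011, payload 011 (3 bits).
Byte 2: 0xB6 = 10110110 (10xxxxxx ✓), payload 110110.
Byte 3: 0xB0 = 10110000 (10xxxxxx ✓), payload 110000.
Byte 4: 0xAD = 10101101 (10xxxxxx ✓), payload 101101.
Concatenate: 011110110110000101101 = 0xF6C2D (21 bits → U+F6C2D).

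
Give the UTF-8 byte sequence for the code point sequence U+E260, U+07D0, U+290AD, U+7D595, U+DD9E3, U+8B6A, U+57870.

U+E260: 3-byte form → EE 89 A0.
U+07D0: 2-byte form → DF 90.
U+290AD: 4-byte form → F0 A9 82 AD.
U+7D595: 4-byte form → F1 BD 96 95.
U+DD9E3: 4-byte form → F3 9D A7 A3.
U+8B6A: 3-byte form → E8 AD AA.
U+57870: 4-byte form → F1 97 A1 B0.
Concatenated (24 bytes): EE 89 A0 DF 90 F0 A9 82 AD F1 BD 96 95 F3 9D A7 A3 E8 AD AA F1 97 A1 B0.

EE 89 A0 DF 90 F0 A9 82 AD F1 BD 96 95 F3 9D A7 A3 E8 AD AA F1 97 A1 B0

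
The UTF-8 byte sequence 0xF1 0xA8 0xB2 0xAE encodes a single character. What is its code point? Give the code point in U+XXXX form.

Leading byte 0xF1 = 11110001 matches 11110xxx → 4-byte sequence.
Byte 1: 0xF1 = 11110001, payload 001 (3 bits).
Byte 2: 0xA8 = 10101000 (10xxxxxx ✓), payload 101000.
Byte 3: 0xB2 = 10110010 (10xxxxxx ✓), payload 110010.
Byte 4: 0xAE = 10101110 (10xxxxxx ✓), payload 101110.
Concatenate: 001101000110010101110 = 0x68CAE (21 bits → U+68CAE).

U+68CAE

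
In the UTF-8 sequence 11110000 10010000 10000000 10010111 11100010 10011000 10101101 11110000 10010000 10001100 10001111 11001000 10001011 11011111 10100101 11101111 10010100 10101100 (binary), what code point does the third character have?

U+1030F

Offset 0: leading byte 0xF0 = 11110000 → 4-byte char #1 = F0 90 80 97.
Offset 4: leading byte 0xE2 = 11100010 → 3-byte char #2 = E2 98 AD.
Offset 7: leading byte 0xF0 = 11110000 → 4-byte char #3 = F0 90 8C 8F.
Leading byte 0xF0 = 11110000 matches 11110xxx → 4-byte sequence.
Byte 1: 0xF0 = 11110000, payload 000 (3 bits).
Byte 2: 0x90 = 10010000 (10xxxxxx ✓), payload 010000.
Byte 3: 0x8C = 10001100 (10xxxxxx ✓), payload 001100.
Byte 4: 0x8F = 10001111 (10xxxxxx ✓), payload 001111.
Concatenate: 000010000001100001111 = 0x1030F (21 bits → U+1030F).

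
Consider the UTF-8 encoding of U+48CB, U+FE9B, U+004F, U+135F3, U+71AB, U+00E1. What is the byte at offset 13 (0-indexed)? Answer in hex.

0xAB

U+48CB → 3-byte form E4 A3 8B at offsets 0–2.
U+FE9B → 3-byte form EF BA 9B at offsets 3–5.
U+004F → 1-byte form 4F at offsets 6–6.
U+135F3 → 4-byte form F0 93 97 B3 at offsets 7–10.
U+71AB → 3-byte form E7 86 AB at offsets 11–13.
Offset 13 falls in char 5's range; it's byte 3 of E7 86 AB = 0xAB.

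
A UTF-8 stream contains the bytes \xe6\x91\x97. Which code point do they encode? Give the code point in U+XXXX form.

U+6457

Leading byte 0xE6 = 11100110 matches 1110xxxx → 3-byte sequence.
Byte 1: 0xE6 = 11100110, payload 0110 (4 bits).
Byte 2: 0x91 = 10010001 (10xxxxxx ✓), payload 010001.
Byte 3: 0x97 = 10010111 (10xxxxxx ✓), payload 010111.
Concatenate: 0110010001010111 = 0x6457 (16 bits → U+6457).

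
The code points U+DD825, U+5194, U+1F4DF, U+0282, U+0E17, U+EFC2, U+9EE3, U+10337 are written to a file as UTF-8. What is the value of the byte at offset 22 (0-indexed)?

U+DD825 → 4-byte form F3 9D A0 A5 at offsets 0–3.
U+5194 → 3-byte form E5 86 94 at offsets 4–6.
U+1F4DF → 4-byte form F0 9F 93 9F at offsets 7–10.
U+0282 → 2-byte form CA 82 at offsets 11–12.
U+0E17 → 3-byte form E0 B8 97 at offsets 13–15.
U+EFC2 → 3-byte form EE BF 82 at offsets 16–18.
U+9EE3 → 3-byte form E9 BB A3 at offsets 19–21.
U+10337 → 4-byte form F0 90 8C B7 at offsets 22–25.
Offset 22 falls in char 8's range; it's byte 1 of F0 90 8C B7 = 0xF0.

0xF0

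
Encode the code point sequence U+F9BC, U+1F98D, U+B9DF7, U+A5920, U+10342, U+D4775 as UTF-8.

U+F9BC: 3-byte form → EF A6 BC.
U+1F98D: 4-byte form → F0 9F A6 8D.
U+B9DF7: 4-byte form → F2 B9 B7 B7.
U+A5920: 4-byte form → F2 A5 A4 A0.
U+10342: 4-byte form → F0 90 8D 82.
U+D4775: 4-byte form → F3 94 9D B5.
Concatenated (23 bytes): EF A6 BC F0 9F A6 8D F2 B9 B7 B7 F2 A5 A4 A0 F0 90 8D 82 F3 94 9D B5.

EF A6 BC F0 9F A6 8D F2 B9 B7 B7 F2 A5 A4 A0 F0 90 8D 82 F3 94 9D B5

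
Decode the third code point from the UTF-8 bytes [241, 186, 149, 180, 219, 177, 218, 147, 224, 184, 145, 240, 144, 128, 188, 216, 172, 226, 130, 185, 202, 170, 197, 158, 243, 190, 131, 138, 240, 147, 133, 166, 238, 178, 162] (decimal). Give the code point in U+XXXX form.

Offset 0: leading byte 0xF1 = 11110001 → 4-byte char #1 = F1 BA 95 B4.
Offset 4: leading byte 0xDB = 11011011 → 2-byte char #2 = DB B1.
Offset 6: leading byte 0xDA = 11011010 → 2-byte char #3 = DA 93.
Leading byte 0xDA = 11011010 matches 110xxxxx → 2-byte sequence.
Byte 1: 0xDA = 11011010, payload 11010 (5 bits).
Byte 2: 0x93 = 10010011 (10xxxxxx ✓), payload 010011.
Concatenate: 11010010011 = 0x693 (11 bits → U+0693).

U+0693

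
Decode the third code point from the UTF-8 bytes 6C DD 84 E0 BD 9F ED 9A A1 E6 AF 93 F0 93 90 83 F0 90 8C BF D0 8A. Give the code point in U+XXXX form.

U+0F5F

Offset 0: leading byte 0x6C = 01101100 → 1-byte char #1 = 6C.
Offset 1: leading byte 0xDD = 11011101 → 2-byte char #2 = DD 84.
Offset 3: leading byte 0xE0 = 11100000 → 3-byte char #3 = E0 BD 9F.
Leading byte 0xE0 = 11100000 matches 1110xxxx → 3-byte sequence.
Byte 1: 0xE0 = 11100000, payload 0000 (4 bits).
Byte 2: 0xBD = 10111101 (10xxxxxx ✓), payload 111101.
Byte 3: 0x9F = 10011111 (10xxxxxx ✓), payload 011111.
Concatenate: 0000111101011111 = 0xF5F (16 bits → U+0F5F).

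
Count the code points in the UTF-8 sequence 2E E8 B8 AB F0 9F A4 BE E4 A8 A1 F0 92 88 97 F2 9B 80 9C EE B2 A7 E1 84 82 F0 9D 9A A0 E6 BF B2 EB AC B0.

Byte at offset 0: 0x2E = 00101110 → 1-byte char (#1). Advance 1.
Byte at offset 1: 0xE8 = 11101000 → 3-byte char (#2). Advance 3.
Byte at offset 4: 0xF0 = 11110000 → 4-byte char (#3). Advance 4.
Byte at offset 8: 0xE4 = 11100100 → 3-byte char (#4). Advance 3.
Byte at offset 11: 0xF0 = 11110000 → 4-byte char (#5). Advance 4.
Byte at offset 15: 0xF2 = 11110010 → 4-byte char (#6). Advance 4.
Byte at offset 19: 0xEE = 11101110 → 3-byte char (#7). Advance 3.
Byte at offset 22: 0xE1 = 11100001 → 3-byte char (#8). Advance 3.
Byte at offset 25: 0xF0 = 11110000 → 4-byte char (#9). Advance 4.
Byte at offset 29: 0xE6 = 11100110 → 3-byte char (#10). Advance 3.
Byte at offset 32: 0xEB = 11101011 → 3-byte char (#11). Advance 3.
Reached end at offset 35 after 11 code points.

11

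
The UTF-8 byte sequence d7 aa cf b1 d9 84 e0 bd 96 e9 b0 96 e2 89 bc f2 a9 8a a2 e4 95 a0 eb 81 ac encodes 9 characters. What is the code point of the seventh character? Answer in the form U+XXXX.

Offset 0: leading byte 0xD7 = 11010111 → 2-byte char #1 = D7 AA.
Offset 2: leading byte 0xCF = 11001111 → 2-byte char #2 = CF B1.
Offset 4: leading byte 0xD9 = 11011001 → 2-byte char #3 = D9 84.
Offset 6: leading byte 0xE0 = 11100000 → 3-byte char #4 = E0 BD 96.
Offset 9: leading byte 0xE9 = 11101001 → 3-byte char #5 = E9 B0 96.
Offset 12: leading byte 0xE2 = 11100010 → 3-byte char #6 = E2 89 BC.
Offset 15: leading byte 0xF2 = 11110010 → 4-byte char #7 = F2 A9 8A A2.
Leading byte 0xF2 = 11110010 matches 11110xxx → 4-byte sequence.
Byte 1: 0xF2 = 11110010, payload 010 (3 bits).
Byte 2: 0xA9 = 10101001 (10xxxxxx ✓), payload 101001.
Byte 3: 0x8A = 10001010 (10xxxxxx ✓), payload 001010.
Byte 4: 0xA2 = 10100010 (10xxxxxx ✓), payload 100010.
Concatenate: 010101001001010100010 = 0xA92A2 (21 bits → U+A92A2).

U+A92A2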